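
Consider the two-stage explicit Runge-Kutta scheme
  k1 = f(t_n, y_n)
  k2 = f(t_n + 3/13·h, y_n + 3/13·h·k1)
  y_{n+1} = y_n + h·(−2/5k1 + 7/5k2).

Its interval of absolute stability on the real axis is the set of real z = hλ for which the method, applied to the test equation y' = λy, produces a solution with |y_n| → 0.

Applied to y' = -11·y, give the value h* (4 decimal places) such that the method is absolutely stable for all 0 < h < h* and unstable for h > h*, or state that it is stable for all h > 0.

(-3.0952,0); λ=-11 ⇒ h* = (65/21)/11 = 0.2814.

Test eqn y'=λy, z=hλ:
  k1=λy_n ⇒ h·k1=z·y_n;  k2=λ(1+3/13z)y_n ⇒ h·k2=z(1+3/13z)y_n
  y_{n+1}/y_n = 1 − 2/5z + 7/5z(1+3/13z) = 1 + z + 21/65z²
  so R(z) = 1 + z + 21/65z².

Need |R(x)|<1, x<0.
x=-1.68: |R|=0.2319
R=1: x+21/65x²=0 ⇒ x=−65/21=-3.0952; min R=1−1/(4·21/65)=0.2262>−1
Confirm numerically:
  x=-2.964: |R|=0.87433 <1
  x=-2.679: |R|=0.63974 <1
  x=-1.379: |R|=0.23538 <1
  x=-3.657: |R|=1.66372 >1
  x=-3.135: |R|=1.04027 >1
So |R|<1 on (-3.0952, 0).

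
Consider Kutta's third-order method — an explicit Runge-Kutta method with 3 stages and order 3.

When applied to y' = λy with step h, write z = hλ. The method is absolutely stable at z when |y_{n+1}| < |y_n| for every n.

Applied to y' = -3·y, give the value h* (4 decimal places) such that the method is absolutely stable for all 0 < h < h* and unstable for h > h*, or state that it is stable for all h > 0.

(-2.5127,0); λ=-3 ⇒ h* = 0.8376.

Set f=λy, z=hλ:
  order 3, 3-stage ⇒ R(z)=1+z+z^2/2+z^3/6
  (e.g. R(-1.57)=0.01747, |R|=0.01747)

Boundary: |R(x)|=1, x<0.
x=-1.57: |R|=0.0175
|R(-2.02)|=0.3535 |R(-1.42)|=0.1110 |R(-1.08)|=0.2932
Bisect:
  x_lo=-3.0434 |R|=2.1105  x_hi=-0.2013 |R|=0.8176
  mid=-1.62236 |R|=0.01803 →hi
  mid=-2.33290 |R|=0.72779 →hi
  mid=-2.68817 |R|=1.31260 →lo
  mid=-2.51053 |R|=0.99636 →hi
  mid=-2.59935 |R|=1.14817 →lo
  mid=-2.55494 |R|=1.07074 →lo
  mid=-2.53274 |R|=1.03317 →lo
  mid=-2.52163 |R|=1.01467 →lo
  mid=-2.51608 |R|=1.00550 →lo
  ...
  [-2.51279,-2.51261] ⇒ x*=-2.5127
Stable set (-2.5127, 0).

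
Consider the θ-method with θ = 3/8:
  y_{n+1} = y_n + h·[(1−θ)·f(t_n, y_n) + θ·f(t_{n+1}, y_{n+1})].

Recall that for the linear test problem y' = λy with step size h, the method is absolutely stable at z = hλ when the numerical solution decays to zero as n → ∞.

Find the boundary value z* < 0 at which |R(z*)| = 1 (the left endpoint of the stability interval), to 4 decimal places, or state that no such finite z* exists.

left endpoint -8.0000.

With y'=λy (z=hλ):
  y_{n+1} = y_n + z·[5/8·y_n + 3/8·y_{n+1}] ⇒ (1 − 3/8z)y_{n+1} = (1 + 5/8z)y_n
  ⇒ R(z) = (1 + 5/8z)/(1 − 3/8z).

Solve |R(x)|<1 on ℝ⁻.
x=-1.69: |R|=0.0344
R=−1: 1+5/8x = −1+3/8x ⇒ -1/4x=2 ⇒ x=2/(-1/4)=-8.0000
Confirm numerically:
  x=-7.367: |R|=0.95794 <1
  x=-6.165: |R|=0.86148 <1
  x=-6.112: |R|=0.85662 <1
  x=-8.453: |R|=1.02716 >1
  x=-8.405: |R|=1.02439 >1
Interval (-8.0000, 0).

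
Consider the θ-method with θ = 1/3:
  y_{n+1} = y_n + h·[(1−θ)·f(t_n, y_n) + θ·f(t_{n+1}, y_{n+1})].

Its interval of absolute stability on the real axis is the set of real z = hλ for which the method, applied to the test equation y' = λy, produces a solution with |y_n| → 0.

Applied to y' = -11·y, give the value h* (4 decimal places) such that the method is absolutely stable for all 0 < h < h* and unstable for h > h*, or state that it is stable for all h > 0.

With y'=λy (z=hλ):
  y_{n+1} = y_n + z·[2/3·y_n + 1/3·y_{n+1}] ⇒ (1 − 1/3z)y_{n+1} = (1 + 2/3z)y_n
  so R(z) = (1 + 2/3z)/(1 − 1/3z).

Solve |R(x)|<1 on ℝ⁻.
x=-1.42: |R|=0.0362
R=−1: 1+2/3x = −1+1/3x ⇒ -1/3x=2 ⇒ x=2/(-1/3)=-6.0000
Confirm numerically:
  x=-5.800: |R|=0.97727 <1
  x=-5.102: |R|=0.88916 <1
  x=-3.640: |R|=0.64458 <1
  x=-6.509: |R|=1.05353 >1
  x=-6.196: |R|=1.02131 >1
Interval (-6.0000, 0).

(-6.0000,0); λ=-11 ⇒ h* = (6)/11 = 0.5455.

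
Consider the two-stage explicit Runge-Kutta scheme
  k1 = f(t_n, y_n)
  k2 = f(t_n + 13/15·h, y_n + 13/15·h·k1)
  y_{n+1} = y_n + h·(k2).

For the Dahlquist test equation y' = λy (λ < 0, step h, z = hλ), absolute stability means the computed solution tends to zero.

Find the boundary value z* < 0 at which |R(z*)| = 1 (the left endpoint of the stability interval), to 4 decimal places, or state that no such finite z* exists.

On y'=λy, z=hλ:
  k1=λy_n ⇒ h·k1=z·y_n;  k2=λ(1+13/15z)y_n ⇒ h·k2=z(1+13/15z)y_n
  y_{n+1}/y_n = 1 + z(1+13/15z) = 1 + z + 13/15z²
  Hence R(z) = 1 + z + 13/15z².

Need |R(x)|<1, x<0.
x=-0.67: |R|=0.7190
R=1: x+13/15x²=0 ⇒ x=−15/13=-1.1538; min R=1−1/(4·13/15)=0.7115>−1
Confirm numerically:
  x=-0.990: |R|=0.85942 <1
  x=-0.768: |R|=0.74318 <1
  x=-0.757: |R|=0.73964 <1
  x=-0.541: |R|=0.71266 <1
  x=-1.468: |R|=1.39969 >1
  x=-1.435: |R|=1.34966 >1
  x=-1.268: |R|=1.12545 >1
So |R|<1 on (-1.1538, 0).

left endpoint -1.1538.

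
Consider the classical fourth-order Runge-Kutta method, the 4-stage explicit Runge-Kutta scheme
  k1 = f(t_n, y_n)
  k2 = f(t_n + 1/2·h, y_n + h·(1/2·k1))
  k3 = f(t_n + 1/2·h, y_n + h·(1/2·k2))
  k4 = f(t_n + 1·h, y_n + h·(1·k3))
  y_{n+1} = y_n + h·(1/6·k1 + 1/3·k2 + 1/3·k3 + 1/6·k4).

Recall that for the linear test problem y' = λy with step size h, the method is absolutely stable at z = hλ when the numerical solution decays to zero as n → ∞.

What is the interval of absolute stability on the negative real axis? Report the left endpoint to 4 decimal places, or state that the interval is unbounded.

With y'=λy (z=hλ):
  order 4, 4-stage ⇒ R(z)=1+z+z^2/2+z^3/6+z^4/24
  (e.g. R(-0.78)=0.46053, |R|=0.46053)

Need |R(x)|<1, x<0.
x=-0.78: |R|=0.4605
|R(-2.63)|=0.7900 |R(-2.23)|=0.4386 |R(-1.16)|=0.3281
Bisect:
  x_lo=-3.2251 |R|=1.8924  x_hi=-0.3357 |R|=0.7148
  mid=-1.78041 |R|=0.28258 →hi
  mid=-2.50275 |R|=0.65114 →hi
  mid=-2.86392 |R|=1.12517 →lo
  mid=-2.68334 |R|=0.85685 →hi
  mid=-2.77363 |R|=0.98256 →hi
  mid=-2.81878 |R|=1.05167 →lo
  mid=-2.79620 |R|=1.01657 →lo
  ...
  [-2.78545,-2.78527] ⇒ x*=-2.7853
Interval (-2.7853, 0).

(-2.7853, 0).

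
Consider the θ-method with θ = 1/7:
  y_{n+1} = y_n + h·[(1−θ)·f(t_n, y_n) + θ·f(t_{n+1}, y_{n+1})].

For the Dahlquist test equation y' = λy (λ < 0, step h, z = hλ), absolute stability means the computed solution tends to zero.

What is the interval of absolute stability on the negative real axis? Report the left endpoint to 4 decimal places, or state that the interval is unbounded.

(-2.8000, 0).

Set f=λy, z=hλ:
  y_{n+1} = y_n + z·[6/7·y_n + 1/7·y_{n+1}] ⇒ (1 − 1/7z)y_{n+1} = (1 + 6/7z)y_n
  Hence R(z) = (1 + 6/7z)/(1 − 1/7z).

Find x<0 with |R(x)|<1.
x=-1.25: |R|=0.0606
R=−1: 1+6/7x = −1+1/7x ⇒ -5/7x=2 ⇒ x=2/(-5/7)=-2.8000
Confirm numerically:
  x=-2.284: |R|=0.72210 <1
  x=-1.510: |R|=0.24207 <1
  x=-1.261: |R|=0.06851 <1
  x=-2.961: |R|=1.08082 >1
  x=-2.944: |R|=1.07241 >1
Stable set (-2.8000, 0).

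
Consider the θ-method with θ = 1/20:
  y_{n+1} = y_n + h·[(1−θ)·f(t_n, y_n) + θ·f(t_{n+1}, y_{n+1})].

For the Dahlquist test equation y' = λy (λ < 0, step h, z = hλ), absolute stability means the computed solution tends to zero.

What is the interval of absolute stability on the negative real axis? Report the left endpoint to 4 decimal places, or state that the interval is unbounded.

Test eqn y'=λy, z=hλ:
  y_{n+1} = y_n + z·[19/20·y_n + 1/20·y_{n+1}] ⇒ (1 − 1/20z)y_{n+1} = (1 + 19/20z)y_n
  ⇒ R(z) = (1 + 19/20z)/(1 − 1/20z).

Find x<0 with |R(x)|<1.
x=-0.6: |R|=0.4175
R=−1: 1+19/20x = −1+1/20x ⇒ -9/10x=2 ⇒ x=2/(-9/10)=-2.2222
Confirm numerically:
  x=-2.119: |R|=0.91600 <1
  x=-2.103: |R|=0.90291 <1
  x=-1.653: |R|=0.52681 <1
  x=-2.562: |R|=1.27108 >1
  x=-2.368: |R|=1.11731 >1
Stable set (-2.2222, 0).

(-2.2222, 0).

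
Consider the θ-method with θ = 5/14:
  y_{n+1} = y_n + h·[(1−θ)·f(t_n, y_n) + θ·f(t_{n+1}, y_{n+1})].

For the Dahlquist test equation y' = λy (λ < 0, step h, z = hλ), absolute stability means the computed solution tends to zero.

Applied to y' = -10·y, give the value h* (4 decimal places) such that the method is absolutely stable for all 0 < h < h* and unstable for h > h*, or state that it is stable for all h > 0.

On y'=λy, z=hλ:
  y_{n+1} = y_n + z·[9/14·y_n + 5/14·y_{n+1}] ⇒ (1 − 5/14z)y_{n+1} = (1 + 9/14z)y_n
  Hence R(z) = (1 + 9/14z)/(1 − 5/14z).

Find x<0 with |R(x)|<1.
x=-0.67: |R|=0.4594
R=−1: 1+9/14x = −1+5/14x ⇒ -2/7x=2 ⇒ x=2/(-2/7)=-7.0000
Confirm numerically:
  x=-5.623: |R|=0.86922 <1
  x=-4.914: |R|=0.78367 <1
  x=-4.881: |R|=0.77930 <1
  x=-7.531: |R|=1.04112 >1
  x=-7.206: |R|=1.01647 >1
Stable set (-7.0000, 0).

(-7.0000,0); λ=-10 ⇒ h* = (7)/10 = 0.7000.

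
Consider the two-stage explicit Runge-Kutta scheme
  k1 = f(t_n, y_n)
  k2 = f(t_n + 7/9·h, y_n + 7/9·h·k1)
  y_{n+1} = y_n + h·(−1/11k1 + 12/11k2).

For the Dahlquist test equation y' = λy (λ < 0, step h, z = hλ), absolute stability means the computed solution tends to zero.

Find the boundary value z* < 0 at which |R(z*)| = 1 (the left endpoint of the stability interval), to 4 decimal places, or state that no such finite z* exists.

z* = -1.1786.

Set f=λy, z=hλ:
  k1=λy_n ⇒ h·k1=z·y_n;  k2=λ(1+7/9z)y_n ⇒ h·k2=z(1+7/9z)y_n
  y_{n+1}/y_n = 1 − 1/11z + 12/11z(1+7/9z) = 1 + z + 28/33z²
  so R(z) = 1 + z + 28/33z².

Solve |R(x)|<1 on ℝ⁻.
x=-0.98: |R|=0.8349
R=1: x+28/33x²=0 ⇒ x=−33/28=-1.1786; min R=1−1/(4·28/33)=0.7054>−1
Confirm numerically:
  x=-0.987: |R|=0.83957 <1
  x=-0.910: |R|=0.79263 <1
  x=-0.692: |R|=0.71431 <1
  x=-1.544: |R|=1.47873 >1
  x=-1.224: |R|=1.04718 >1
Interval (-1.1786, 0).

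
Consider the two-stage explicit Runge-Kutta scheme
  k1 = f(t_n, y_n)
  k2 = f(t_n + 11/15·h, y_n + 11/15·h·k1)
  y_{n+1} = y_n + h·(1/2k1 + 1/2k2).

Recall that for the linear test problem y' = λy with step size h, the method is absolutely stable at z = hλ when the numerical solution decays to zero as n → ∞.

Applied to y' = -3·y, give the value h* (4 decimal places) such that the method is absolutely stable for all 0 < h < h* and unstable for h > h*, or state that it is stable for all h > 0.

(-2.7273,0); λ=-3 ⇒ h* = (30/11)/3 = 0.9091.

Set f=λy, z=hλ:
  k1=λy_n ⇒ h·k1=z·y_n;  k2=λ(1+11/15z)y_n ⇒ h·k2=z(1+11/15z)y_n
  y_{n+1}/y_n = 1 + 1/2z + 1/2z(1+11/15z) = 1 + z + 11/30z²
  R(z) = 1 + z + 11/30z².

Find x<0 with |R(x)|<1.
x=-0.64: |R|=0.5102
R=1: x+11/30x²=0 ⇒ x=−30/11=-2.7273; min R=1−1/(4·11/30)=0.3182>−1
Confirm numerically:
  x=-2.238: |R|=0.59850 <1
  x=-2.222: |R|=0.58834 <1
  x=-2.191: |R|=0.56918 <1
  x=-1.214: |R|=0.32639 <1
  x=-3.115: |R|=1.44285 >1
  x=-3.064: |R|=1.37830 >1
  x=-2.954: |R|=1.24558 >1
Interval (-2.7273, 0).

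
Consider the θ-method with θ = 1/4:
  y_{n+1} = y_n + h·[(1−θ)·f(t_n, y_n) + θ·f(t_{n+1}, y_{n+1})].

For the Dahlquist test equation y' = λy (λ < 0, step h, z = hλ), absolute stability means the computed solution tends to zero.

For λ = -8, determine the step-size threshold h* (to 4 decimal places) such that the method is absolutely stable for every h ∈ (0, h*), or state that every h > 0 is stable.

(-4.0000,0); λ=-8 ⇒ h* = (4)/8 = 0.5000.

With y'=λy (z=hλ):
  y_{n+1} = y_n + z·[3/4·y_n + 1/4·y_{n+1}] ⇒ (1 − 1/4z)y_{n+1} = (1 + 3/4z)y_n
  Hence R(z) = (1 + 3/4z)/(1 − 1/4z).

Boundary: |R(x)|=1, x<0.
x=-0.54: |R|=0.5242
R=−1: 1+3/4x = −1+1/4x ⇒ -1/2x=2 ⇒ x=2/(-1/2)=-4.0000
Confirm numerically:
  x=-2.982: |R|=0.70839 <1
  x=-2.517: |R|=0.54488 <1
  x=-2.481: |R|=0.53125 <1
  x=-4.514: |R|=1.12074 >1
  x=-4.414: |R|=1.09841 >1
  x=-4.119: |R|=1.02931 >1
Stable set (-4.0000, 0).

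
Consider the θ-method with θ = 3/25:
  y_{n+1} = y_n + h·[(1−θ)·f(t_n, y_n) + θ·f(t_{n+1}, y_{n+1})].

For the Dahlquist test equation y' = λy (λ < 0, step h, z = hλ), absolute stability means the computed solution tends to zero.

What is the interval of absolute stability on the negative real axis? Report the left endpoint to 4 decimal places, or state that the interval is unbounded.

(-2.6316, 0).

Set f=λy, z=hλ:
  y_{n+1} = y_n + z·[22/25·y_n + 3/25·y_{n+1}] ⇒ (1 − 3/25z)y_{n+1} = (1 + 22/25z)y_n
  ⇒ R(z) = (1 + 22/25z)/(1 − 3/25z).

Boundary: |R(x)|=1, x<0.
x=-1.19: |R|=0.0413
R=−1: 1+22/25x = −1+3/25x ⇒ -19/25x=2 ⇒ x=2/(-19/25)=-2.6316
Confirm numerically:
  x=-2.323: |R|=0.81660 <1
  x=-2.259: |R|=0.77723 <1
  x=-1.077: |R|=0.04626 <1
  x=-3.092: |R|=1.25522 >1
  x=-2.959: |R|=1.18363 >1
Stable set (-2.6316, 0).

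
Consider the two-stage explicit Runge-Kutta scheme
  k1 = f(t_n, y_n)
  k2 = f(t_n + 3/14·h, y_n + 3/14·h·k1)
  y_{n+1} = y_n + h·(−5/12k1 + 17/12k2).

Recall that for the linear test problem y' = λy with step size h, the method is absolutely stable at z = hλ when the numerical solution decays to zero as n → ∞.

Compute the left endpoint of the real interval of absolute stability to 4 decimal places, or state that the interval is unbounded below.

left endpoint -3.2941.

On y'=λy, z=hλ:
  k1=λy_n ⇒ h·k1=z·y_n;  k2=λ(1+3/14z)y_n ⇒ h·k2=z(1+3/14z)y_n
  y_{n+1}/y_n = 1 − 5/12z + 17/12z(1+3/14z) = 1 + z + 17/56z²
  ⇒ R(z) = 1 + z + 17/56z².

Solve |R(x)|<1 on ℝ⁻.
x=-0.97: |R|=0.3156
R=1: x+17/56x²=0 ⇒ x=−56/17=-3.2941; min R=1−1/(4·17/56)=0.1765>−1
Confirm numerically:
  x=-3.075: |R|=0.79546 <1
  x=-2.057: |R|=0.22749 <1
  x=-1.640: |R|=0.17649 <1
  x=-3.815: |R|=1.60325 >1
  x=-3.554: |R|=1.28039 >1
  x=-3.358: |R|=1.06512 >1
So |R|<1 on (-3.2941, 0).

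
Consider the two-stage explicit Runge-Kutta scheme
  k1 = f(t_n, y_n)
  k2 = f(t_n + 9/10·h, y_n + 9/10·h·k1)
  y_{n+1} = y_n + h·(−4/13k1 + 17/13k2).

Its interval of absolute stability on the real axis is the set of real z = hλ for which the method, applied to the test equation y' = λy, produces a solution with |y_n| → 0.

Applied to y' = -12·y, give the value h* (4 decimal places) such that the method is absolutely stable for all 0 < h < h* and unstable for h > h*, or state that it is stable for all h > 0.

(-0.8497,0); λ=-12 ⇒ h* = (130/153)/12 = 0.0708.

On y'=λy, z=hλ:
  k1=λy_n ⇒ h·k1=z·y_n;  k2=λ(1+9/10z)y_n ⇒ h·k2=z(1+9/10z)y_n
  y_{n+1}/y_n = 1 − 4/13z + 17/13z(1+9/10z) = 1 + z + 153/130z²
  R(z) = 1 + z + 153/130z².

Find x<0 with |R(x)|<1.
x=-1.69: |R|=2.6714
R=1: x+153/130x²=0 ⇒ x=−130/153=-0.8497; min R=1−1/(4·153/130)=0.7876>−1
Confirm numerically:
  x=-0.802: |R|=0.95500 <1
  x=-0.699: |R|=0.87605 <1
  x=-0.663: |R|=0.85434 <1
  x=-0.619: |R|=0.83195 <1
  x=-1.175: |R|=1.44989 >1
  x=-0.952: |R|=1.11465 >1
  x=-0.901: |R|=1.05443 >1
Stable set (-0.8497, 0).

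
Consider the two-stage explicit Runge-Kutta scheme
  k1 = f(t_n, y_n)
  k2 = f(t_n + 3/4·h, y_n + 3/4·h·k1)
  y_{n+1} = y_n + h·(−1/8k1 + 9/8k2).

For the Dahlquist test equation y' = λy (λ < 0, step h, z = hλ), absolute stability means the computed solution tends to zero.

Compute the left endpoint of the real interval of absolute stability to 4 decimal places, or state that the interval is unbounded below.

z* = -1.1852.

With y'=λy (z=hλ):
  k1=λy_n ⇒ h·k1=z·y_n;  k2=λ(1+3/4z)y_n ⇒ h·k2=z(1+3/4z)y_n
  y_{n+1}/y_n = 1 − 1/8z + 9/8z(1+3/4z) = 1 + z + 27/32z²
  R(z) = 1 + z + 27/32z².

Solve |R(x)|<1 on ℝ⁻.
x=-1.37: |R|=1.2136
R=1: x+27/32x²=0 ⇒ x=−32/27=-1.1852; min R=1−1/(4·27/32)=0.7037>−1
Confirm numerically:
  x=-1.029: |R|=0.86440 <1
  x=-0.909: |R|=0.78817 <1
  x=-0.595: |R|=0.70371 <1
  x=-1.755: |R|=1.84377 >1
  x=-1.751: |R|=1.83594 >1
  x=-1.362: |R|=1.20319 >1
So |R|<1 on (-1.1852, 0).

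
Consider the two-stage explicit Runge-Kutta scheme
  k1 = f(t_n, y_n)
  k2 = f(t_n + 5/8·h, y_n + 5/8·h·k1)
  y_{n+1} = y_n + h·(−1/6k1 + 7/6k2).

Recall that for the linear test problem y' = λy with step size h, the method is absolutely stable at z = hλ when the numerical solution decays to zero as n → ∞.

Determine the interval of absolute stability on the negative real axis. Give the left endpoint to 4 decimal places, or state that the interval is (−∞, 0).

(-1.3714, 0).

Set f=λy, z=hλ:
  k1=λy_n ⇒ h·k1=z·y_n;  k2=λ(1+5/8z)y_n ⇒ h·k2=z(1+5/8z)y_n
  y_{n+1}/y_n = 1 − 1/6z + 7/6z(1+5/8z) = 1 + z + 35/48z²
  Hence R(z) = 1 + z + 35/48z².

Solve |R(x)|<1 on ℝ⁻.
x=-1.29: |R|=0.9234
R=1: x+35/48x²=0 ⇒ x=−48/35=-1.3714; min R=1−1/(4·35/48)=0.6571>−1
Confirm numerically:
  x=-1.268: |R|=0.90437 <1
  x=-1.068: |R|=0.76371 <1
  x=-0.706: |R|=0.65744 <1
  x=-0.607: |R|=0.66166 <1
  x=-1.926: |R|=1.77883 >1
  x=-1.601: |R|=1.26800 >1
Interval (-1.3714, 0).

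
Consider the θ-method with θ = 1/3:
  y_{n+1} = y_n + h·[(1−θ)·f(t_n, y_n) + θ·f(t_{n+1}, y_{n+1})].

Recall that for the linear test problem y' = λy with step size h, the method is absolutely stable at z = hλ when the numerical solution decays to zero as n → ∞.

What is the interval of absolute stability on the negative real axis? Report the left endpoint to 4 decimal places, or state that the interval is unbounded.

z∈(-6.0000,0).

Test eqn y'=λy, z=hλ:
  y_{n+1} = y_n + z·[2/3·y_n + 1/3·y_{n+1}] ⇒ (1 − 1/3z)y_{n+1} = (1 + 2/3z)y_n
  so R(z) = (1 + 2/3z)/(1 − 1/3z).

Solve |R(x)|<1 on ℝ⁻.
x=-0.94: |R|=0.2843
R=−1: 1+2/3x = −1+1/3x ⇒ -1/3x=2 ⇒ x=2/(-1/3)=-6.0000
Confirm numerically:
  x=-5.692: |R|=0.96457 <1
  x=-3.494: |R|=0.61411 <1
  x=-2.524: |R|=0.37075 <1
  x=-6.197: |R|=1.02142 >1
  x=-6.120: |R|=1.01316 >1
So |R|<1 on (-6.0000, 0).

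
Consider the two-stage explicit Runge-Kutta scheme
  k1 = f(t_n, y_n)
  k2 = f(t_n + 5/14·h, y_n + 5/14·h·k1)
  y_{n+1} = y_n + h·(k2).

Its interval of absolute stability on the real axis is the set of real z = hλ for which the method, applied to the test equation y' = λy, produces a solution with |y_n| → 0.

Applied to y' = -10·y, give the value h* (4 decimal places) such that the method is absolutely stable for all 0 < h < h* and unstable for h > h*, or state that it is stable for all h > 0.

(-2.8000,0); λ=-10 ⇒ h* = (14/5)/10 = 0.2800.

Test eqn y'=λy, z=hλ:
  k1=λy_n ⇒ h·k1=z·y_n;  k2=λ(1+5/14z)y_n ⇒ h·k2=z(1+5/14z)y_n
  y_{n+1}/y_n = 1 + z(1+5/14z) = 1 + z + 5/14z²
  so R(z) = 1 + z + 5/14z².

Find x<0 with |R(x)|<1.
x=-0.69: |R|=0.4800
R=1: x+5/14x²=0 ⇒ x=−14/5=-2.8000; min R=1−1/(4·5/14)=0.3000>−1
Confirm numerically:
  x=-2.012: |R|=0.43377 <1
  x=-1.882: |R|=0.38297 <1
  x=-1.427: |R|=0.30026 <1
  x=-3.364: |R|=1.67761 >1
  x=-3.249: |R|=1.52100 >1
So |R|<1 on (-2.8000, 0).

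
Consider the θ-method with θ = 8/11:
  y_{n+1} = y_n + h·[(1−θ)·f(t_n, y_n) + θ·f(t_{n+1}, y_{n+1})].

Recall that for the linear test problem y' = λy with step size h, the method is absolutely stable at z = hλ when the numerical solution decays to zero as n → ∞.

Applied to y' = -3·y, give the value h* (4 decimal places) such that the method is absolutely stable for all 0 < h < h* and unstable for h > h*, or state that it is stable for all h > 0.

On y'=λy, z=hλ:
  y_{n+1} = y_n + z·[3/11·y_n + 8/11·y_{n+1}] ⇒ (1 − 8/11z)y_{n+1} = (1 + 3/11z)y_n
  Hence R(z) = (1 + 3/11z)/(1 − 8/11z).

Solve |R(x)|<1 on ℝ⁻.
x=-0.72: |R|=0.5274
x=-2: |R|=0.1852
x=-10: |R|=0.2088
x=-100: |R|=0.3564
θ=8/11≥1/2 ⇒ |1+3/11x|<|1−8/11x| ∀x<0 ⇒ unbounded interval.

unbounded; (−∞, 0). Any h>0 works for λ=-3.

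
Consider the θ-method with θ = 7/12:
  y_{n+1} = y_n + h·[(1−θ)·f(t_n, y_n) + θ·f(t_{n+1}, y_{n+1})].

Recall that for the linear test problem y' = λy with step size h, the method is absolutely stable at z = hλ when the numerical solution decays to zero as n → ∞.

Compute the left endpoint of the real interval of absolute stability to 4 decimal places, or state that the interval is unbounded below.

interval (−∞, 0).

Test eqn y'=λy, z=hλ:
  y_{n+1} = y_n + z·[5/12·y_n + 7/12·y_{n+1}] ⇒ (1 − 7/12z)y_{n+1} = (1 + 5/12z)y_n
  ⇒ R(z) = (1 + 5/12z)/(1 − 7/12z).

Boundary: |R(x)|=1, x<0.
x=-1.79: |R|=0.1243
x=-2: |R|=0.0769
x=-10: |R|=0.4634
x=-100: |R|=0.6854
θ=7/12≥1/2 ⇒ |1+5/12x|<|1−7/12x| ∀x<0 ⇒ stable on all of ℝ⁻.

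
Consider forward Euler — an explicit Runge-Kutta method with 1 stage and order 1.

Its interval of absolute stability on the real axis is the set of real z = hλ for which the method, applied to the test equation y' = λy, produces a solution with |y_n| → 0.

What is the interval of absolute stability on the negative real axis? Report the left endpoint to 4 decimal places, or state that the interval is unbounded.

Test eqn y'=λy, z=hλ:
  order 1, 1-stage ⇒ R(z)=1+z
  (e.g. R(-1.21)=-0.21000, |R|=0.21000)

Need |R(x)|<1, x<0.
x=-1.21: |R|=0.2100
|R(-1.91)|=0.9100 |R(-1.16)|=0.1600 |R(-0.62)|=0.3800
Bisect:
  x_lo=-2.7438 |R|=1.7438  x_hi=-0.1787 |R|=0.8213
  mid=-1.46124 |R|=0.46124 →hi
  mid=-2.10253 |R|=1.10253 →lo
  mid=-1.78189 |R|=0.78189 →hi
  mid=-1.94221 |R|=0.94221 →hi
  mid=-2.02237 |R|=1.02237 →lo
  mid=-1.98229 |R|=0.98229 →hi
  mid=-2.00233 |R|=1.00233 →lo
  mid=-1.99231 |R|=0.99231 →hi
  mid=-1.99732 |R|=0.99732 →hi
  mid=-1.99982 |R|=0.99982 →hi
  ...
  [-2.00014,-1.99998] ⇒ x*=-2.0000
Interval (-2.0000, 0).

z∈(-2.0000,0).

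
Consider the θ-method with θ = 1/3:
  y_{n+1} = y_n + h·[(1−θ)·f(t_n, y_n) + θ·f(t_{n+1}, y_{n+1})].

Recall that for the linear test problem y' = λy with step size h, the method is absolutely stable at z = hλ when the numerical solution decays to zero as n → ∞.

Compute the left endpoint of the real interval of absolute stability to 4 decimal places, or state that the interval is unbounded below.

left endpoint -6.0000.

With y'=λy (z=hλ):
  y_{n+1} = y_n + z·[2/3·y_n + 1/3·y_{n+1}] ⇒ (1 − 1/3z)y_{n+1} = (1 + 2/3z)y_n
  so R(z) = (1 + 2/3z)/(1 − 1/3z).

Boundary: |R(x)|=1, x<0.
x=-1.54: |R|=0.0176
R=−1: 1+2/3x = −1+1/3x ⇒ -1/3x=2 ⇒ x=2/(-1/3)=-6.0000
Confirm numerically:
  x=-4.486: |R|=0.79776 <1
  x=-4.230: |R|=0.75519 <1
  x=-3.603: |R|=0.63698 <1
  x=-3.523: |R|=0.62027 <1
  x=-6.466: |R|=1.04923 >1
  x=-6.024: |R|=1.00266 >1
Stable set (-6.0000, 0).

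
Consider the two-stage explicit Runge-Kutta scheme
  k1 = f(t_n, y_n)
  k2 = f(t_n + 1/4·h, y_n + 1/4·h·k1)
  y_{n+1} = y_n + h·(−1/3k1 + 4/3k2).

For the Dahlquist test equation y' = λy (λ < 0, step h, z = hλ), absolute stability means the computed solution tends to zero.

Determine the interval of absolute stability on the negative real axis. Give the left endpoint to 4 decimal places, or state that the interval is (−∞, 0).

On y'=λy, z=hλ:
  k1=λy_n ⇒ h·k1=z·y_n;  k2=λ(1+1/4z)y_n ⇒ h·k2=z(1+1/4z)y_n
  y_{n+1}/y_n = 1 − 1/3z + 4/3z(1+1/4z) = 1 + z + 1/3z²
  ⇒ R(z) = 1 + z + 1/3z².

Boundary: |R(x)|=1, x<0.
x=-0.31: |R|=0.7220
R=1: x+1/3x²=0 ⇒ x=−3=-3.0000; min R=1−1/(4·1/3)=0.2500>−1
Confirm numerically:
  x=-2.466: |R|=0.56105 <1
  x=-2.366: |R|=0.49999 <1
  x=-1.889: |R|=0.30044 <1
  x=-1.814: |R|=0.28287 <1
  x=-3.556: |R|=1.65905 >1
  x=-3.547: |R|=1.64674 >1
  x=-3.545: |R|=1.64401 >1
Interval (-3.0000, 0).

z∈(-3.0000,0).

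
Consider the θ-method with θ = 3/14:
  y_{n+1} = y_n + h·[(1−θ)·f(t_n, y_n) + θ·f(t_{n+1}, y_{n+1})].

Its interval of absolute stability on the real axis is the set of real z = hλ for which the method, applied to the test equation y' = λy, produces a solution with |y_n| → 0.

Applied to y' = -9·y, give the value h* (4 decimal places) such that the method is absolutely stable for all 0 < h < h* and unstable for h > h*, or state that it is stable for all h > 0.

On y'=λy, z=hλ:
  y_{n+1} = y_n + z·[11/14·y_n + 3/14·y_{n+1}] ⇒ (1 − 3/14z)y_{n+1} = (1 + 11/14z)y_n
  R(z) = (1 + 11/14z)/(1 − 3/14z).

Need |R(x)|<1, x<0.
x=-0.47: |R|=0.5730
R=−1: 1+11/14x = −1+3/14x ⇒ -4/7x=2 ⇒ x=2/(-4/7)=-3.5000
Confirm numerically:
  x=-3.334: |R|=0.94467 <1
  x=-3.279: |R|=0.92583 <1
  x=-2.863: |R|=0.77440 <1
  x=-2.367: |R|=0.57045 <1
  x=-4.011: |R|=1.15703 >1
  x=-3.620: |R|=1.03862 >1
So |R|<1 on (-3.5000, 0).

(-3.5000,0); λ=-9 ⇒ h* = (7/2)/9 = 0.3889.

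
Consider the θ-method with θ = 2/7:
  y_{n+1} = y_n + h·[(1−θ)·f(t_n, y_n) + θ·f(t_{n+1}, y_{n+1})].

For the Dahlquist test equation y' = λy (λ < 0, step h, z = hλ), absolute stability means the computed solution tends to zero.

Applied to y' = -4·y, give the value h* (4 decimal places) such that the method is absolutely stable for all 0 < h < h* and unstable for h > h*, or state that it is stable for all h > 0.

Test eqn y'=λy, z=hλ:
  y_{n+1} = y_n + z·[5/7·y_n + 2/7·y_{n+1}] ⇒ (1 − 2/7z)y_{n+1} = (1 + 5/7z)y_n
  Hence R(z) = (1 + 5/7z)/(1 − 2/7z).

Need |R(x)|<1, x<0.
x=-0.34: |R|=0.6901
R=−1: 1+5/7x = −1+2/7x ⇒ -3/7x=2 ⇒ x=2/(-3/7)=-4.6667
Confirm numerically:
  x=-4.459: |R|=0.96086 <1
  x=-3.446: |R|=0.73640 <1
  x=-2.607: |R|=0.49411 <1
  x=-4.826: |R|=1.02871 >1
  x=-4.693: |R|=1.00482 >1
So |R|<1 on (-4.6667, 0).

(-4.6667,0); λ=-4 ⇒ h* = (14/3)/4 = 1.1667.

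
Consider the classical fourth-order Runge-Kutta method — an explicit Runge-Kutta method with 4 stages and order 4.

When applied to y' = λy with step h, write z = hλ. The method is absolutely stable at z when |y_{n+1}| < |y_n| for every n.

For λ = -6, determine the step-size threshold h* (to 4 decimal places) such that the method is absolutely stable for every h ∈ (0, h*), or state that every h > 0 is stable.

(-2.7853,0); λ=-6 ⇒ h* = 0.4642.

On y'=λy, z=hλ:
  order 4, 4-stage ⇒ R(z)=1+z+z^2/2+z^3/6+z^4/24
  (e.g. R(-1.64)=0.27106, |R|=0.27106)

Solve |R(x)|<1 on ℝ⁻.
x=-1.64: |R|=0.2711
|R(-2.12)|=0.3808 |R(-1.69)|=0.2735 |R(-0.66)|=0.5178
Bisect:
  x_lo=-3.2943 |R|=2.0806  x_hi=-0.3536 |R|=0.7022
  mid=-1.82396 |R|=0.28928 →hi
  mid=-2.55912 |R|=0.70922 →hi
  mid=-2.92670 |R|=1.23499 →lo
  mid=-2.74291 |R|=0.93796 →hi
  mid=-2.83481 |R|=1.07725 →lo
  mid=-2.78886 |R|=1.00539 →lo
  mid=-2.76588 |R|=0.97113 →hi
  ...
  [-2.78545,-2.78527] ⇒ x*=-2.7853
Interval (-2.7853, 0).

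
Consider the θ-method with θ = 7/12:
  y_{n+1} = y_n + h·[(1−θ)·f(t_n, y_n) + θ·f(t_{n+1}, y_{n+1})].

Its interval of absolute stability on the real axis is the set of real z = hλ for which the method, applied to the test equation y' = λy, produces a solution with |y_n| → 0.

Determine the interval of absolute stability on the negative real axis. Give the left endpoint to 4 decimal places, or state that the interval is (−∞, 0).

With y'=λy (z=hλ):
  y_{n+1} = y_n + z·[5/12·y_n + 7/12·y_{n+1}] ⇒ (1 − 7/12z)y_{n+1} = (1 + 5/12z)y_n
  R(z) = (1 + 5/12z)/(1 − 7/12z).

Need |R(x)|<1, x<0.
x=-1.74: |R|=0.1365
x=-2: |R|=0.0769
x=-10: |R|=0.4634
x=-100: |R|=0.6854
θ=7/12≥1/2 ⇒ |1+5/12x|<|1−7/12x| ∀x<0 ⇒ stable on all of ℝ⁻.

(−∞, 0) — no finite endpoint.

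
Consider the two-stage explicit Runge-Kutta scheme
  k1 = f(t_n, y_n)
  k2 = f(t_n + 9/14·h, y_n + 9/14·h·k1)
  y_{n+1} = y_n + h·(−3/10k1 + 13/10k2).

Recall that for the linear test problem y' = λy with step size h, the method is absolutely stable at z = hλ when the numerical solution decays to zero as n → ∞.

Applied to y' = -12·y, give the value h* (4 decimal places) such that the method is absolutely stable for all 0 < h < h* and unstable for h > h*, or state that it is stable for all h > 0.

(-1.1966,0); λ=-12 ⇒ h* = (140/117)/12 = 0.0997.

Test eqn y'=λy, z=hλ:
  k1=λy_n ⇒ h·k1=z·y_n;  k2=λ(1+9/14z)y_n ⇒ h·k2=z(1+9/14z)y_n
  y_{n+1}/y_n = 1 − 3/10z + 13/10z(1+9/14z) = 1 + z + 117/140z²
  ⇒ R(z) = 1 + z + 117/140z².

Need |R(x)|<1, x<0.
x=-0.47: |R|=0.7146
R=1: x+117/140x²=0 ⇒ x=−140/117=-1.1966; min R=1−1/(4·117/140)=0.7009>−1
Confirm numerically:
  x=-1.122: |R|=0.93007 <1
  x=-1.084: |R|=0.89801 <1
  x=-1.070: |R|=0.88681 <1
  x=-0.952: |R|=0.80541 <1
  x=-1.622: |R|=1.57667 >1
  x=-1.583: |R|=1.51121 >1
  x=-1.295: |R|=1.10651 >1
Stable set (-1.1966, 0).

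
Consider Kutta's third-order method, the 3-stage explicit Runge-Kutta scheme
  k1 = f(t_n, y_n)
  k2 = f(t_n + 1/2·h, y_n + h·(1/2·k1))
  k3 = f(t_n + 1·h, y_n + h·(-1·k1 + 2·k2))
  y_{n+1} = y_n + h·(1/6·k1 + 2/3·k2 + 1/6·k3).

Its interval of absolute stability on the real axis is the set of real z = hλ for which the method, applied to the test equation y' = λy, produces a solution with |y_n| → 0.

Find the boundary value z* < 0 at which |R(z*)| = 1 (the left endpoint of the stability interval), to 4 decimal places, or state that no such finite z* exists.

Set f=λy, z=hλ:
  order 3, 3-stage ⇒ R(z)=1+z+z^2/2+z^3/6
  (e.g. R(-0.35)=0.70410, |R|=0.70410)

Boundary: |R(x)|=1, x<0.
x=-0.35: |R|=0.7041
|R(-2.83)|=1.6031 |R(-2.62)|=1.1853 |R(-2.5)|=0.9792
Bisect:
  x_lo=-3.0941 |R|=2.2443  x_hi=-0.3785 |R|=0.6841
  mid=-1.73632 |R|=0.10136 →hi
  mid=-2.41521 |R|=0.84668 →hi
  mid=-2.75466 |R|=1.44439 →lo
  mid=-2.58494 |R|=1.12271 →lo
  mid=-2.50008 |R|=0.97929 →hi
  mid=-2.54251 |R|=1.04961 →lo
  mid=-2.52129 |R|=1.01411 →lo
  mid=-2.51068 |R|=0.99662 →hi
  ...
  [-2.51284,-2.51267] ⇒ x*=-2.5127
So |R|<1 on (-2.5127, 0).

left endpoint -2.5127.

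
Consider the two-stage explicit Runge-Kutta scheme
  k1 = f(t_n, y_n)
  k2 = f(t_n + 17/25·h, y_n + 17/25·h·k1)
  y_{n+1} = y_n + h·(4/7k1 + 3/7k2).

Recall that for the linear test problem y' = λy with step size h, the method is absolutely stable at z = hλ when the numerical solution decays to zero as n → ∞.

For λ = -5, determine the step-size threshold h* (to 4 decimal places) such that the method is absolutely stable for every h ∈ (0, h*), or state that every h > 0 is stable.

(-3.4314,0); λ=-5 ⇒ h* = (175/51)/5 = 0.6863.

On y'=λy, z=hλ:
  k1=λy_n ⇒ h·k1=z·y_n;  k2=λ(1+17/25z)y_n ⇒ h·k2=z(1+17/25z)y_n
  y_{n+1}/y_n = 1 + 4/7z + 3/7z(1+17/25z) = 1 + z + 51/175z²
  so R(z) = 1 + z + 51/175z².

Solve |R(x)|<1 on ℝ⁻.
x=-1.71: |R|=0.1422
R=1: x+51/175x²=0 ⇒ x=−175/51=-3.4314; min R=1−1/(4·51/175)=0.1422>−1
Confirm numerically:
  x=-2.461: |R|=0.30404 <1
  x=-2.367: |R|=0.26578 <1
  x=-2.156: |R|=0.19866 <1
  x=-3.913: |R|=1.54923 >1
  x=-3.466: |R|=1.03498 >1
Stable set (-3.4314, 0).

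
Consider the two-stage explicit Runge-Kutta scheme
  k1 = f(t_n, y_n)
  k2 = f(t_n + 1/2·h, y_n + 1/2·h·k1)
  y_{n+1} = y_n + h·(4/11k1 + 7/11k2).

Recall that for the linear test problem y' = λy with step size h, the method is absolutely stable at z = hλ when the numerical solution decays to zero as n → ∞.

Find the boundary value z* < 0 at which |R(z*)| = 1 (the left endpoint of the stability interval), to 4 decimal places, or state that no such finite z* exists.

Test eqn y'=λy, z=hλ:
  k1=λy_n ⇒ h·k1=z·y_n;  k2=λ(1+1/2z)y_n ⇒ h·k2=z(1+1/2z)y_n
  y_{n+1}/y_n = 1 + 4/11z + 7/11z(1+1/2z) = 1 + z + 7/22z²
  ⇒ R(z) = 1 + z + 7/22z².

Find x<0 with |R(x)|<1.
x=-0.9: |R|=0.3577
R=1: x+7/22x²=0 ⇒ x=−22/7=-3.1429; min R=1−1/(4·7/22)=0.2143>−1
Confirm numerically:
  x=-3.005: |R|=0.86819 <1
  x=-2.910: |R|=0.78440 <1
  x=-2.004: |R|=0.27382 <1
  x=-1.895: |R|=0.24760 <1
  x=-3.437: |R|=1.32167 >1
  x=-3.394: |R|=1.27121 >1
Interval (-3.1429, 0).

left endpoint -3.1429.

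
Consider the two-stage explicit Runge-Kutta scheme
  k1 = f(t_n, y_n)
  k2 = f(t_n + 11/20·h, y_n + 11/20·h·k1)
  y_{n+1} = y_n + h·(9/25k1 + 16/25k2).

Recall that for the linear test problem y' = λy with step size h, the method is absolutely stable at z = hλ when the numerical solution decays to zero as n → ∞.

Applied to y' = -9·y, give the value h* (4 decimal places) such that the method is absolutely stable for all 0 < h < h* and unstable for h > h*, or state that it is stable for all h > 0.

With y'=λy (z=hλ):
  k1=λy_n ⇒ h·k1=z·y_n;  k2=λ(1+11/20z)y_n ⇒ h·k2=z(1+11/20z)y_n
  y_{n+1}/y_n = 1 + 9/25z + 16/25z(1+11/20z) = 1 + z + 44/125z²
  R(z) = 1 + z + 44/125z².

Boundary: |R(x)|=1, x<0.
x=-0.51: |R|=0.5816
R=1: x+44/125x²=0 ⇒ x=−125/44=-2.8409; min R=1−1/(4·44/125)=0.2898>−1
Confirm numerically:
  x=-1.831: |R|=0.34910 <1
  x=-1.482: |R|=0.29111 <1
  x=-1.359: |R|=0.29110 <1
  x=-3.216: |R|=1.42461 >1
  x=-3.038: |R|=1.21076 >1
Interval (-2.8409, 0).

(-2.8409,0); λ=-9 ⇒ h* = (125/44)/9 = 0.3157.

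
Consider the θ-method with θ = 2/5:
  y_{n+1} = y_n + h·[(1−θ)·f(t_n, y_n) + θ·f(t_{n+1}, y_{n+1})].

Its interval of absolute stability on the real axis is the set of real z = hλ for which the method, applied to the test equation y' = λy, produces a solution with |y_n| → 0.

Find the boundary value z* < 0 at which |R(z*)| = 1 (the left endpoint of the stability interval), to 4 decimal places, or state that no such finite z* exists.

With y'=λy (z=hλ):
  y_{n+1} = y_n + z·[3/5·y_n + 2/5·y_{n+1}] ⇒ (1 − 2/5z)y_{n+1} = (1 + 3/5z)y_n
  so R(z) = (1 + 3/5z)/(1 − 2/5z).

Find x<0 with |R(x)|<1.
x=-1.1: |R|=0.2361
R=−1: 1+3/5x = −1+2/5x ⇒ -1/5x=2 ⇒ x=2/(-1/5)=-10.0000
Confirm numerically:
  x=-6.936: |R|=0.83764 <1
  x=-5.958: |R|=0.76105 <1
  x=-4.218: |R|=0.56966 <1
  x=-10.566: |R|=1.02166 >1
  x=-10.539: |R|=1.02067 >1
Stable set (-10.0000, 0).

left endpoint -10.0000.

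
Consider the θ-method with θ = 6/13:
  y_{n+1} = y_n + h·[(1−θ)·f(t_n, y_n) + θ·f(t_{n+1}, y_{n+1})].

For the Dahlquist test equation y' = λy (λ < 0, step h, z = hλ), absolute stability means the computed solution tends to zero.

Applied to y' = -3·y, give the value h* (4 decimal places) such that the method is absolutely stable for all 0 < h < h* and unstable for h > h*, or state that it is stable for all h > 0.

Set f=λy, z=hλ:
  y_{n+1} = y_n + z·[7/13·y_n + 6/13·y_{n+1}] ⇒ (1 − 6/13z)y_{n+1} = (1 + 7/13z)y_n
  ⇒ R(z) = (1 + 7/13z)/(1 − 6/13z).

Find x<0 with |R(x)|<1.
x=-1.27: |R|=0.1993
R=−1: 1+7/13x = −1+6/13x ⇒ -1/13x=2 ⇒ x=2/(-1/13)=-26.0000
Confirm numerically:
  x=-25.625: |R|=0.99775 <1
  x=-24.913: |R|=0.99331 <1
  x=-20.408: |R|=0.95871 <1
  x=-20.167: |R|=0.95647 <1
  x=-26.570: |R|=1.00331 >1
  x=-26.256: |R|=1.00150 >1
  x=-26.087: |R|=1.00051 >1
So |R|<1 on (-26.0000, 0).

(-26.0000,0); λ=-3 ⇒ h* = (26)/3 = 8.6667.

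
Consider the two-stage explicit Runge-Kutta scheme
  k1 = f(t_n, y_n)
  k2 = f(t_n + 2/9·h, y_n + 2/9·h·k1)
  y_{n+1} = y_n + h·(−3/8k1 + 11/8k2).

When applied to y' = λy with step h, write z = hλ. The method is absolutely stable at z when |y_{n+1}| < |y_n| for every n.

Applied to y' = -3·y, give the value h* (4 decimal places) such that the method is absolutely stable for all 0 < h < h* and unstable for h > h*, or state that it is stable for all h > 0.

Set f=λy, z=hλ:
  k1=λy_n ⇒ h·k1=z·y_n;  k2=λ(1+2/9z)y_n ⇒ h·k2=z(1+2/9z)y_n
  y_{n+1}/y_n = 1 − 3/8z + 11/8z(1+2/9z) = 1 + z + 11/36z²
  ⇒ R(z) = 1 + z + 11/36z².

Solve |R(x)|<1 on ℝ⁻.
x=-1.71: |R|=0.1835
R=1: x+11/36x²=0 ⇒ x=−36/11=-3.2727; min R=1−1/(4·11/36)=0.1818>−1
Confirm numerically:
  x=-3.068: |R|=0.80808 <1
  x=-2.689: |R|=0.52039 <1
  x=-2.438: |R|=0.37817 <1
  x=-1.898: |R|=0.20273 <1
  x=-3.872: |R|=1.70901 >1
  x=-3.783: |R|=1.58983 >1
Interval (-3.2727, 0).

(-3.2727,0); λ=-3 ⇒ h* = (36/11)/3 = 1.0909.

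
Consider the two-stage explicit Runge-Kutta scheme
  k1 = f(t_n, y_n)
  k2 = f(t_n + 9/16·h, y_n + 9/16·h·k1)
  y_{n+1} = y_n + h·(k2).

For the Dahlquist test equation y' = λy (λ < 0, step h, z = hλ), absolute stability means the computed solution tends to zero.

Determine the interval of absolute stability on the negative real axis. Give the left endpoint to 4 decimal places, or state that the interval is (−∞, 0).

Set f=λy, z=hλ:
  k1=λy_n ⇒ h·k1=z·y_n;  k2=λ(1+9/16z)y_n ⇒ h·k2=z(1+9/16z)y_n
  y_{n+1}/y_n = 1 + z(1+9/16z) = 1 + z + 9/16z²
  R(z) = 1 + z + 9/16z².

Solve |R(x)|<1 on ℝ⁻.
x=-0.74: |R|=0.5680
R=1: x+9/16x²=0 ⇒ x=−16/9=-1.7778; min R=1−1/(4·9/16)=0.5556>−1
Confirm numerically:
  x=-1.736: |R|=0.95920 <1
  x=-1.541: |R|=0.79476 <1
  x=-1.133: |R|=0.58908 <1
  x=-0.858: |R|=0.55609 <1
  x=-1.974: |R|=1.21788 >1
  x=-1.858: |R|=1.08384 >1
Interval (-1.7778, 0).

(-1.7778, 0).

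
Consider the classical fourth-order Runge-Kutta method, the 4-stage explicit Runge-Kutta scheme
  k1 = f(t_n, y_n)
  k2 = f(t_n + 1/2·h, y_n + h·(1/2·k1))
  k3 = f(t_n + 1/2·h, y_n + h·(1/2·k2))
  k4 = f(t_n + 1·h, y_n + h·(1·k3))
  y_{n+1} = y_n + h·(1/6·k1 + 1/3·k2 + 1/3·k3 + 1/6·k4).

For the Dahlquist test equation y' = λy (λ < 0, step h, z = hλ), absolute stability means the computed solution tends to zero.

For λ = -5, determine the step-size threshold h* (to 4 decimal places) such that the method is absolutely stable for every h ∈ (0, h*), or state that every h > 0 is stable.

(-2.7853,0); λ=-5 ⇒ h* = 0.5571.

Test eqn y'=λy, z=hλ:
  order 4, 4-stage ⇒ R(z)=1+z+z^2/2+z^3/6+z^4/24
  (e.g. R(-1.13)=0.33590, |R|=0.33590)

Solve |R(x)|<1 on ℝ⁻.
x=-1.13: |R|=0.3359
|R(-2.54)|=0.6889 |R(-1.92)|=0.3098 |R(-0.95)|=0.3923
Bisect:
  x_lo=-3.5611 |R|=2.9537  x_hi=-0.0966 |R|=0.9079
  mid=-1.82882 |R|=0.29013 →hi
  mid=-2.69495 |R|=0.87212 →hi
  mid=-3.12801 |R|=1.65222 →lo
  mid=-2.91148 |R|=1.20753 →lo
  mid=-2.80322 |R|=1.02736 →lo
  mid=-2.74908 |R|=0.94676 →hi
  mid=-2.77615 |R|=0.98630 →hi
  ...
  [-2.78545,-2.78524] ⇒ x*=-2.7853
Stable set (-2.7853, 0).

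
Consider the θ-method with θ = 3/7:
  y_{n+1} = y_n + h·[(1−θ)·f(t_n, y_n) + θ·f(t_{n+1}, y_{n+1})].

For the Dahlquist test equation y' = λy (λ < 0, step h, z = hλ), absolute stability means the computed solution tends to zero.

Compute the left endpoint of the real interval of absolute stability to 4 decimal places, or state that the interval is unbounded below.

With y'=λy (z=hλ):
  y_{n+1} = y_n + z·[4/7·y_n + 3/7·y_{n+1}] ⇒ (1 − 3/7z)y_{n+1} = (1 + 4/7z)y_n
  ⇒ R(z) = (1 + 4/7z)/(1 − 3/7z).

Find x<0 with |R(x)|<1.
x=-0.88: |R|=0.3610
R=−1: 1+4/7x = −1+3/7x ⇒ -1/7x=2 ⇒ x=2/(-1/7)=-14.0000
Confirm numerically:
  x=-11.125: |R|=0.92879 <1
  x=-8.895: |R|=0.84845 <1
  x=-6.490: |R|=0.71628 <1
  x=-6.132: |R|=0.69019 <1
  x=-14.518: |R|=1.01025 >1
  x=-14.493: |R|=1.00977 >1
  x=-14.333: |R|=1.00666 >1
Stable set (-14.0000, 0).

z* = -14.0000.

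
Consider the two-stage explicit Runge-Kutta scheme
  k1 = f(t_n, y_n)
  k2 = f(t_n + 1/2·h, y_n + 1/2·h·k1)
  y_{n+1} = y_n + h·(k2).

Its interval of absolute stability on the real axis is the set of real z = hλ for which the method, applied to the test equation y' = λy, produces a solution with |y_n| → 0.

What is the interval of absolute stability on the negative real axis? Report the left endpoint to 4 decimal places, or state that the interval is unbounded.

With y'=λy (z=hλ):
  k1=λy_n ⇒ h·k1=z·y_n;  k2=λ(1+1/2z)y_n ⇒ h·k2=z(1+1/2z)y_n
  y_{n+1}/y_n = 1 + z(1+1/2z) = 1 + z + 1/2z²
  ⇒ R(z) = 1 + z + 1/2z².

Need |R(x)|<1, x<0.
x=-1.24: |R|=0.5288
R=1: x+1/2x²=0 ⇒ x=−2=-2.0000; min R=1−1/(4·1/2)=0.5000>−1
Confirm numerically:
  x=-1.680: |R|=0.73120 <1
  x=-1.436: |R|=0.59505 <1
  x=-1.123: |R|=0.50756 <1
  x=-2.484: |R|=1.60113 >1
  x=-2.373: |R|=1.44256 >1
  x=-2.164: |R|=1.17745 >1
Interval (-2.0000, 0).

z∈(-2.0000,0).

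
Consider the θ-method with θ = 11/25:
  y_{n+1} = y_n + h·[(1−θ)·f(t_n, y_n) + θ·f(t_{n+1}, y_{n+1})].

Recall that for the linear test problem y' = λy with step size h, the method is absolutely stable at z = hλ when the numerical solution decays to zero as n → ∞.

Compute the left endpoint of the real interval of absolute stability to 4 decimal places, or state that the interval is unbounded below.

On y'=λy, z=hλ:
  y_{n+1} = y_n + z·[14/25·y_n + 11/25·y_{n+1}] ⇒ (1 − 11/25z)y_{n+1} = (1 + 14/25z)y_n
  ⇒ R(z) = (1 + 14/25z)/(1 − 11/25z).

Need |R(x)|<1, x<0.
x=-1.66: |R|=0.0407
R=−1: 1+14/25x = −1+11/25x ⇒ -3/25x=2 ⇒ x=2/(-3/25)=-16.6667
Confirm numerically:
  x=-14.380: |R|=0.96255 <1
  x=-12.762: |R|=0.92917 <1
  x=-8.895: |R|=0.81021 <1
  x=-8.199: |R|=0.77947 <1
  x=-17.157: |R|=1.00688 >1
  x=-17.012: |R|=1.00488 >1
  x=-16.767: |R|=1.00144 >1
Interval (-16.6667, 0).

z* = -16.6667.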